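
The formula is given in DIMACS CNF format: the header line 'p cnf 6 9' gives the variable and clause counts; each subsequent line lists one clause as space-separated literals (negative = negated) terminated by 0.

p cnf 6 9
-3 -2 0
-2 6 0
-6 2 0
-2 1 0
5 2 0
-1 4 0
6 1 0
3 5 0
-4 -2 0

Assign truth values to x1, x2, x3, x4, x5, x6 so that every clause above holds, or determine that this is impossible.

Suppose x3 = True.
(¬x2) alone gives x2 = False.
(¬x6) alone gives x6 = False.
(x5) alone gives x5 = True.
(x1) alone gives x1 = True.
(x4) alone gives x4 = True.
Every clause now holds.

x1=True,  x2=False,  x3=True,  x4=True,  x5=True,  x6=False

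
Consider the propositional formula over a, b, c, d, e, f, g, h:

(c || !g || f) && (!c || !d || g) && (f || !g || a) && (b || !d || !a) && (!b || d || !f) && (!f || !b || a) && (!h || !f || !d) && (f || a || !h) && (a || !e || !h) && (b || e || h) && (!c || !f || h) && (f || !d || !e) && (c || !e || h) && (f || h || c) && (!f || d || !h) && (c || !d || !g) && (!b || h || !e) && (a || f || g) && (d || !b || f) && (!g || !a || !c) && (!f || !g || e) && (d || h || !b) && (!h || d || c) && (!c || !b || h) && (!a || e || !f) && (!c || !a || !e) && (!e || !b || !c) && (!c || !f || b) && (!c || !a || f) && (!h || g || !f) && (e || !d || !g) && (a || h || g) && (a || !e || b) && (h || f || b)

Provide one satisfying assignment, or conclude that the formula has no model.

a: true,  b: true,  c: false,  d: true,  e: false,  f: false,  g: false,  h: true

Suppose c = false.
Suppose g = false.
Suppose e = false.
Suppose b = true.
Suppose d = true.
Suppose f = false.
Unit clause (h) forces h = true.
Unit clause (a) forces a = true.
This assignment satisfies each clause.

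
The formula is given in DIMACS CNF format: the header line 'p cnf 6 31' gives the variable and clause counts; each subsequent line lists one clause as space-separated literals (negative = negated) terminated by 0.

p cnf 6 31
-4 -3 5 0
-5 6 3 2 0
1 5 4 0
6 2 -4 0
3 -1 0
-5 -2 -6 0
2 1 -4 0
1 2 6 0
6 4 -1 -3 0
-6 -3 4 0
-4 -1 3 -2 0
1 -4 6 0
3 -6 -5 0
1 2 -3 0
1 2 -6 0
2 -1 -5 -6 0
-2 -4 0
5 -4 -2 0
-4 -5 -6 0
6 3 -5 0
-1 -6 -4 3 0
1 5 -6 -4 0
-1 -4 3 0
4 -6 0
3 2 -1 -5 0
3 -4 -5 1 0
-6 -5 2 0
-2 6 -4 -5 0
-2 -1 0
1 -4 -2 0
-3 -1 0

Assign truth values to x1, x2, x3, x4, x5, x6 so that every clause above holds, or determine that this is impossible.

Case x3 = True:
From the singleton clause (¬x1), x1 = False.
From the singleton clause (x2), x2 = True.
From the singleton clause (¬x4), x4 = False.
From the singleton clause (x5), x5 = True.
From the singleton clause (¬x6), x6 = False.
All clauses are satisfied.

x1 ↦ False,  x2 ↦ True,  x3 ↦ True,  x4 ↦ False,  x5 ↦ True,  x6 ↦ False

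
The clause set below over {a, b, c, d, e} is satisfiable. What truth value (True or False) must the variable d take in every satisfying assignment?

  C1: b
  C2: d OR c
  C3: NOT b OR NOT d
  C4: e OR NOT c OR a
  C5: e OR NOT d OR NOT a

Suppose d = true.
Unit clause (b) forces b = true.
That conflicts with the unit clause (NOT b).
So every satisfying assignment has d = False.

False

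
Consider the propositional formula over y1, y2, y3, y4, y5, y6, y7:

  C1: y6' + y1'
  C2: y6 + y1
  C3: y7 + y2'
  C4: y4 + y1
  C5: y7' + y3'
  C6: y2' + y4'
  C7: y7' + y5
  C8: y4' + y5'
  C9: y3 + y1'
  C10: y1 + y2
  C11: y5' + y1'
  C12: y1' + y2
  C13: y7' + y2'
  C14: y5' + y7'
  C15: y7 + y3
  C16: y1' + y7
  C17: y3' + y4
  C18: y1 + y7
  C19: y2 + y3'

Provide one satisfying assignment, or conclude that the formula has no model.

UNSATISFIABLE

Suppose y6 = 0.
From the singleton clause (y1), y1 = 1.
From the singleton clause (y3), y3 = 1.
From the singleton clause (y7'), y7 = 0.
But (y7) is also a unit clause — contradiction.
Backtrack on y6: now try y6 = 1.
From the singleton clause (y1'), y1 = 0.
From the singleton clause (y4), y4 = 1.
From the singleton clause (y2'), y2 = 0.
But (y2) is also a unit clause — contradiction.
Either choice for y6 ends in contradiction.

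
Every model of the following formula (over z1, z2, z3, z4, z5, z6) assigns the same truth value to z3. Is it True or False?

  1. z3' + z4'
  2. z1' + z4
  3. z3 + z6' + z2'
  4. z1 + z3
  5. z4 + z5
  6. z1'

Suppose z3 = 0.
The clause (z1) is unit, so z1 = 1.
Now (z1') is unsatisfied and unit — conflict.
So every satisfying assignment has z3 = True.

True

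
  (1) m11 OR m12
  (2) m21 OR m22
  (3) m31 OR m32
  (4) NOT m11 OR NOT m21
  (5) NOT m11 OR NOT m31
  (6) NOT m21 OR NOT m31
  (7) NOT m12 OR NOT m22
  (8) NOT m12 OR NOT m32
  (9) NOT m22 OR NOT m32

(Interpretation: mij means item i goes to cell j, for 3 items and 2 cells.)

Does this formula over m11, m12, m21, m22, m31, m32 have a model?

No, unsatisfiable

Try m11 = true.
The clause (NOT m21) is unit, so m21 = false.
The clause (m22) is unit, so m22 = true.
The clause (NOT m31) is unit, so m31 = false.
The clause (m32) is unit, so m32 = true.
That conflicts with the unit clause (NOT m32).
Backtrack on m11: now try m11 = false.
The clause (m12) is unit, so m12 = true.
The clause (NOT m22) is unit, so m22 = false.
The clause (m21) is unit, so m21 = true.
The clause (NOT m31) is unit, so m31 = false.
The clause (m32) is unit, so m32 = true.
That conflicts with the unit clause (NOT m32).
Either choice for m11 ends in contradiction.
No assignment satisfies every clause.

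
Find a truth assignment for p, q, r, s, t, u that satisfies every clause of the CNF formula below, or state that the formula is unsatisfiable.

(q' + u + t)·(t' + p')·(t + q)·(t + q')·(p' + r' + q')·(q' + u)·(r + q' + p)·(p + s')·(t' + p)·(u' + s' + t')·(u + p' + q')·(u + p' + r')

Branch on t: set t = 0.
Unit clause (q) forces q = 1.
Now (q') is unsatisfied and unit — conflict.
That branch fails; take t = 1 instead.
Unit clause (p') forces p = 0.
Now (p) is unsatisfied and unit — conflict.
Neither t = 1 nor t = 0 works.

UNSATISFIABLE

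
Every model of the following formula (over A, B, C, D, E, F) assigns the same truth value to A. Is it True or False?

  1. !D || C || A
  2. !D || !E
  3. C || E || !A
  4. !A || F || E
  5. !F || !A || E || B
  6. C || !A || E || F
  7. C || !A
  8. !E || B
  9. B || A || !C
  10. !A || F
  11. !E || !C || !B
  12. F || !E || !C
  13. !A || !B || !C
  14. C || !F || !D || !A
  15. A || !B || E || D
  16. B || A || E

False

Suppose A = true.
From the singleton clause (C), C = true.
From the singleton clause (F), F = true.
From the singleton clause (!B), B = false.
From the singleton clause (E), E = true.
That conflicts with the unit clause (!E).
So every satisfying assignment has A = False.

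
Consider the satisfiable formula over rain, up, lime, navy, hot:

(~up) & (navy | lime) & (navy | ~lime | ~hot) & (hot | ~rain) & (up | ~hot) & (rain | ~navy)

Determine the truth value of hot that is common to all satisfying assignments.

Suppose hot = 1.
From the singleton clause (~up), up = 0.
But (up) is also a unit clause — contradiction.
So every satisfying assignment has hot = False.

False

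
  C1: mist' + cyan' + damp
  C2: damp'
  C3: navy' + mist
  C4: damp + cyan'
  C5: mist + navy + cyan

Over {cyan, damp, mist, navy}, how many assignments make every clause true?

There are 2^4 = 16 truth assignments over (cyan, damp, mist, navy).
Check each against the 5 clauses (columns in the order cyan, damp, mist, navy):
  F F F F  ✗ fails (mist + navy + cyan)
  F F F T  ✗ fails (navy' + mist)
  F F T F  ✓ satisfies all
  F F T T  ✓ satisfies all
  F T F F  ✗ fails (damp')
  F T F T  ✗ fails (damp')
  F T T F  ✗ fails (damp')
  F T T T  ✗ fails (damp')
  T F F F  ✗ fails (damp + cyan')
  T F F T  ✗ fails (navy' + mist)
  T F T F  ✗ fails (mist' + cyan' + damp)
  T F T T  ✗ fails (mist' + cyan' + damp)
  T T F F  ✗ fails (damp')
  T T F T  ✗ fails (damp')
  T T T F  ✗ fails (damp')
  T T T T  ✗ fails (damp')
2 of the 16 rows are models.

2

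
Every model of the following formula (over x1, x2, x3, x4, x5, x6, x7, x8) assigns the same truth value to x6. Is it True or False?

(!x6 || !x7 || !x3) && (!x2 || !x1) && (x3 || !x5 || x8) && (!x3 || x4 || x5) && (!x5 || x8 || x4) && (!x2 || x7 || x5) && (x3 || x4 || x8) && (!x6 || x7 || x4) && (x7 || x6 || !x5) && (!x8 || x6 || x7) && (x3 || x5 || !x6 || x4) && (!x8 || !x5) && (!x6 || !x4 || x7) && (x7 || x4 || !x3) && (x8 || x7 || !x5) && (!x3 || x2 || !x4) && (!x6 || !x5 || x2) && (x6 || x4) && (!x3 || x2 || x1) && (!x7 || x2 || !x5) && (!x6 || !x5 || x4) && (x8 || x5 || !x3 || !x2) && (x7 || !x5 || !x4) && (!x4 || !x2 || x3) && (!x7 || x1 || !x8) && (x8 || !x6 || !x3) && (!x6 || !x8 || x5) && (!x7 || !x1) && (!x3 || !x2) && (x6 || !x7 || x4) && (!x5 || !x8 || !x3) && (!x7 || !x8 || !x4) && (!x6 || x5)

Suppose x6 = true.
From the singleton clause (x5), x5 = true.
From the singleton clause (!x8), x8 = false.
From the singleton clause (x3), x3 = true.
That conflicts with the unit clause (!x3).
So every satisfying assignment has x6 = False.

False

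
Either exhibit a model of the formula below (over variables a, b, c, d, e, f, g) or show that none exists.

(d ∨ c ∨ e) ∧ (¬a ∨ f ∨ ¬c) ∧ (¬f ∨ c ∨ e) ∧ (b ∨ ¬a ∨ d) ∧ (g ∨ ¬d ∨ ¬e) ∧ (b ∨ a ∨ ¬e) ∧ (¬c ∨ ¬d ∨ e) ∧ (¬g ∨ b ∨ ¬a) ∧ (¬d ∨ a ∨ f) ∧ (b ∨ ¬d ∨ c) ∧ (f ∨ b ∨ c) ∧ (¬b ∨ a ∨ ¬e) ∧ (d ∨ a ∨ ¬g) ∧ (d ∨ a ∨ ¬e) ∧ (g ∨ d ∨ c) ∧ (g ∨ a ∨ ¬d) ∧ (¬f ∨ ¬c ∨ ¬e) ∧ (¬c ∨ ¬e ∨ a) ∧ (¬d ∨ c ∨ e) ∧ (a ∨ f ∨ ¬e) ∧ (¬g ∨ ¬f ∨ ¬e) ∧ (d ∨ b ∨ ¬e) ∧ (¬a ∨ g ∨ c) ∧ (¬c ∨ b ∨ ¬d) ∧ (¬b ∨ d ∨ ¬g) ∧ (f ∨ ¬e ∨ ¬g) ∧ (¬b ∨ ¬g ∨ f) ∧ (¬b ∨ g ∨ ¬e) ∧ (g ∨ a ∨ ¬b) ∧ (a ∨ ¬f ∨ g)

a: False,  b: False,  c: True,  d: False,  e: False,  f: False,  g: False

Try d = False.
Try c = True.
Try a = False.
Unit clause (¬g) forces g = False.
Unit clause (¬e) forces e = False.
Unit clause (¬b) forces b = False.
Unit clause (¬f) forces f = False.
This assignment satisfies each clause.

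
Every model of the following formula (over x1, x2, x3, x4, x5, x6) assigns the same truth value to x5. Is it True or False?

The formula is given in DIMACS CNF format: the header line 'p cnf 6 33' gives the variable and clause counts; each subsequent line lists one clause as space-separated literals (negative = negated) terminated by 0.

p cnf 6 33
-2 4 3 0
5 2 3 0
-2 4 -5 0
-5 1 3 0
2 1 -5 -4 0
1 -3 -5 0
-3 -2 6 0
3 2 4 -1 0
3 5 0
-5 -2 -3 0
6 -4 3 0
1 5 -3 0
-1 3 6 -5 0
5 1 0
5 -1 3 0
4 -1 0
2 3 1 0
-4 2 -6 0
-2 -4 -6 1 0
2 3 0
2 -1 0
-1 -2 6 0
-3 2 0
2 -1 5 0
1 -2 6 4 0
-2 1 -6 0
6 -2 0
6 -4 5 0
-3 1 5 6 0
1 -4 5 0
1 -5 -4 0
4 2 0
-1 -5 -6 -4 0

Suppose x5 = True.
Suppose x2 = False.
Unit clause (x3) forces x3 = True.
That conflicts with the unit clause (¬x3).
Backtrack on x2: now try x2 = True.
Unit clause (x4) forces x4 = True.
Unit clause (¬x3) forces x3 = False.
Unit clause (x1) forces x1 = True.
Unit clause (x6) forces x6 = True.
That conflicts with the unit clause (¬x6).
Both values of x2 lead to a conflict.
So every satisfying assignment has x5 = False.

False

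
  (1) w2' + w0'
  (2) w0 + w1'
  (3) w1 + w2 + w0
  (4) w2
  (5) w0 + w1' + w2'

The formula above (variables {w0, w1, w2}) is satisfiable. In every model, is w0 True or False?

Suppose w0 = 1.
From the singleton clause (w2'), w2 = 0.
But (w2) is also a unit clause — contradiction.
So every satisfying assignment has w0 = False.

False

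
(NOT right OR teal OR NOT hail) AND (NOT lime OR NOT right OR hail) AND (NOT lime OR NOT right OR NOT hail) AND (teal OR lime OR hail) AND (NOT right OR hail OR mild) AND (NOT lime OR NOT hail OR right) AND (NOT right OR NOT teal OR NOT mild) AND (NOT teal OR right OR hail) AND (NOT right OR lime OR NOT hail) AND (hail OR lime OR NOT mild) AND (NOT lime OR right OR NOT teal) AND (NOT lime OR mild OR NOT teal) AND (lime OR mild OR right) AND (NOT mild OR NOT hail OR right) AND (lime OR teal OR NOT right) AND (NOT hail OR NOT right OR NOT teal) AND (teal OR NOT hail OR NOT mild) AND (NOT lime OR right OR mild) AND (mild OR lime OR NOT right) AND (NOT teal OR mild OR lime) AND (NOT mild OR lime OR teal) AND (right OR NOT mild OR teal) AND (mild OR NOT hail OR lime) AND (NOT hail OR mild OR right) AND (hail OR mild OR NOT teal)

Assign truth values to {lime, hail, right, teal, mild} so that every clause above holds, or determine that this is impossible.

Try right = false.
Try lime = false.
(mild) alone gives mild = true.
(hail) alone gives hail = true.
But (NOT hail) is also a unit clause — contradiction.
That branch fails; take lime = true instead.
(NOT hail) alone gives hail = false.
(NOT teal) alone gives teal = false.
(mild) alone gives mild = true.
But (NOT mild) is also a unit clause — contradiction.
Either choice for lime ends in contradiction.
That branch fails; take right = true instead.
Try teal = true.
(NOT mild) alone gives mild = false.
(hail) alone gives hail = true.
But (NOT hail) is also a unit clause — contradiction.
That branch fails; take teal = false instead.
(NOT hail) alone gives hail = false.
(NOT lime) alone gives lime = false.
But (lime) is also a unit clause — contradiction.
Either choice for teal ends in contradiction.
Either choice for right ends in contradiction.

UNSATISFIABLE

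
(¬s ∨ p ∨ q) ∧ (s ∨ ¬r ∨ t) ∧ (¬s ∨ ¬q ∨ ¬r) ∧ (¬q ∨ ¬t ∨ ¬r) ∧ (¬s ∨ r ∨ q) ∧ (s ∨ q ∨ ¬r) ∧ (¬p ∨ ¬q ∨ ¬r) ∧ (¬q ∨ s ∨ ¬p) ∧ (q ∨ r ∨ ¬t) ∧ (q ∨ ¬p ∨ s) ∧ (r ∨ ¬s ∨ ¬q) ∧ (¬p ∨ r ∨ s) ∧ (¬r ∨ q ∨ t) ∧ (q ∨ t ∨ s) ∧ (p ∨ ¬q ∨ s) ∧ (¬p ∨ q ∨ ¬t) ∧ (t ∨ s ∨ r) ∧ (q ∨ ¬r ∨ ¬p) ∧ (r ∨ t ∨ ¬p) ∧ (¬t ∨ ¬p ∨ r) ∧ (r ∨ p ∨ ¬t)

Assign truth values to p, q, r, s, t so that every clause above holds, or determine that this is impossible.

Suppose s = False.
Suppose r = False.
(¬p) alone gives p = False.
(¬q) alone gives q = False.
(¬t) alone gives t = False.
That conflicts with the unit clause (t).
Backtrack on r: now try r = True.
(t) alone gives t = True.
(¬q) alone gives q = False.
That conflicts with the unit clause (q).
Either choice for r ends in contradiction.
Backtrack on s: now try s = True.
Suppose p = True.
Suppose q = False.
(r) alone gives r = True.
That conflicts with the unit clause (¬r).
Backtrack on q: now try q = True.
(¬r) alone gives r = False.
That conflicts with the unit clause (r).
Either choice for q ends in contradiction.
Backtrack on p: now try p = False.
(q) alone gives q = True.
(¬r) alone gives r = False.
That conflicts with the unit clause (r).
Either choice for p ends in contradiction.
Either choice for s ends in contradiction.

UNSATISFIABLE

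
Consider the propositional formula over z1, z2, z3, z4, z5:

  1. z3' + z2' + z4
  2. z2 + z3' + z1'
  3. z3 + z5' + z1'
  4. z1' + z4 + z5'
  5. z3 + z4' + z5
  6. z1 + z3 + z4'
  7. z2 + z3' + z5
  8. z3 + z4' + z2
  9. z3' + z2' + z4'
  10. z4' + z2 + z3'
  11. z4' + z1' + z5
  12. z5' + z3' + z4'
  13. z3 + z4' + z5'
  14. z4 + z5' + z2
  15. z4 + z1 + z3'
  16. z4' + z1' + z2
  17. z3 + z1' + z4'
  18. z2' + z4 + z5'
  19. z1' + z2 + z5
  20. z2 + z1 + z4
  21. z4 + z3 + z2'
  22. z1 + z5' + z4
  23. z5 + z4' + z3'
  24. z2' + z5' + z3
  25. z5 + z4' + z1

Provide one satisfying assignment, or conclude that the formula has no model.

Suppose z3 = 0.
Suppose z5 = 0.
(z4') alone gives z4 = 0.
(z2') alone gives z2 = 0.
(z1') alone gives z1 = 0.
But (z1) is also a unit clause — contradiction.
Backtrack on z5: now try z5 = 1.
(z1') alone gives z1 = 0.
(z4') alone gives z4 = 0.
But (z4) is also a unit clause — contradiction.
Both values of z5 lead to a conflict.
Backtrack on z3: now try z3 = 1.
Suppose z2 = 0.
(z1') alone gives z1 = 0.
(z5) alone gives z5 = 1.
(z4') alone gives z4 = 0.
But (z4) is also a unit clause — contradiction.
Backtrack on z2: now try z2 = 1.
(z4) alone gives z4 = 1.
But (z4') is also a unit clause — contradiction.
Both values of z2 lead to a conflict.
Both values of z3 lead to a conflict.

UNSATISFIABLE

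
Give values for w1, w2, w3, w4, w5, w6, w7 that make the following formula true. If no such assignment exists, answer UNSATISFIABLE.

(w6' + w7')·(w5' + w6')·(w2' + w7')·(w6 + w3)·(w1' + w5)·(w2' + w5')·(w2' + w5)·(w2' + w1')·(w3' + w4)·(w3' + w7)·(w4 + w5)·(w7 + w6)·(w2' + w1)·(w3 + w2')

w1: 0,  w2: 0,  w3: 0,  w4: 1,  w5: 0,  w6: 1,  w7: 0

Suppose w6 = 1.
From the singleton clause (w7'), w7 = 0.
From the singleton clause (w5'), w5 = 0.
From the singleton clause (w1'), w1 = 0.
From the singleton clause (w2'), w2 = 0.
From the singleton clause (w3'), w3 = 0.
From the singleton clause (w4), w4 = 1.
This assignment satisfies each clause.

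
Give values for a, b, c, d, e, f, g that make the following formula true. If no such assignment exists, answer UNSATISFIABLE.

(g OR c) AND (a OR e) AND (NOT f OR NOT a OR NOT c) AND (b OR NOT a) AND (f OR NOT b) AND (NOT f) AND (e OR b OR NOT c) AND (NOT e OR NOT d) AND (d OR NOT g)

a=false; b=false; c=true; d=false; e=true; f=false; g=false

Unit clause (NOT f) forces f = false.
Unit clause (NOT b) forces b = false.
Unit clause (NOT a) forces a = false.
Unit clause (e) forces e = true.
Unit clause (NOT d) forces d = false.
Unit clause (NOT g) forces g = false.
Unit clause (c) forces c = true.
Every clause now holds.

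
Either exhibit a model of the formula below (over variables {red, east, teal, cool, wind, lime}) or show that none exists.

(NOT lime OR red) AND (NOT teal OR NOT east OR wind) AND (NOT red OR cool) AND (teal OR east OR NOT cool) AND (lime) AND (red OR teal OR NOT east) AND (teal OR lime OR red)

Unit clause (lime) forces lime = true.
Unit clause (red) forces red = true.
Unit clause (cool) forces cool = true.
Try teal = true.
Try east = true.
Unit clause (wind) forces wind = true.
All clauses are satisfied.

red=true,  east=true,  teal=true,  cool=true,  wind=true,  lime=true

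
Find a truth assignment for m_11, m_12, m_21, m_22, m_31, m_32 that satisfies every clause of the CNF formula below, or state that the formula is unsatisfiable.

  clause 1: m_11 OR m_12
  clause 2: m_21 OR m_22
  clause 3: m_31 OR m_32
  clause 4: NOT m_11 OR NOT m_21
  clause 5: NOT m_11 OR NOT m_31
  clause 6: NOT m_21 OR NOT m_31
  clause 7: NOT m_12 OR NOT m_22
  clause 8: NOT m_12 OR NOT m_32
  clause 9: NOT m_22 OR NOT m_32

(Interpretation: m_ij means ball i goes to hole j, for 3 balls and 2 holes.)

UNSATISFIABLE

Suppose m_11 = true.
The clause (NOT m_21) is unit, so m_21 = false.
The clause (m_22) is unit, so m_22 = true.
The clause (NOT m_31) is unit, so m_31 = false.
The clause (m_32) is unit, so m_32 = true.
That conflicts with the unit clause (NOT m_32).
Undo m_11 and try m_11 = false.
The clause (m_12) is unit, so m_12 = true.
The clause (NOT m_22) is unit, so m_22 = false.
The clause (m_21) is unit, so m_21 = true.
The clause (NOT m_31) is unit, so m_31 = false.
The clause (m_32) is unit, so m_32 = true.
That conflicts with the unit clause (NOT m_32).
Either choice for m_11 ends in contradiction.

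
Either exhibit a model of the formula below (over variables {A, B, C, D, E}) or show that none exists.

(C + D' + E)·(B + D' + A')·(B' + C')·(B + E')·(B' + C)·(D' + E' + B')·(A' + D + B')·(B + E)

UNSATISFIABLE

Suppose B = 0.
From the singleton clause (E'), E = 0.
Now (E) is unsatisfied and unit — conflict.
That branch fails; take B = 1 instead.
From the singleton clause (C'), C = 0.
Now (C) is unsatisfied and unit — conflict.
Both values of B lead to a conflict.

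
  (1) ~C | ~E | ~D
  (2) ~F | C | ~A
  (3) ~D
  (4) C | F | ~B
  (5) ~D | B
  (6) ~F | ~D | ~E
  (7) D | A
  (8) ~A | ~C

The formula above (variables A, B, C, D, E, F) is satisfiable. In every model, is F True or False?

Suppose F = 1.
Unit clause (~D) forces D = 0.
Unit clause (A) forces A = 1.
Unit clause (C) forces C = 1.
That conflicts with the unit clause (~C).
So every satisfying assignment has F = False.

False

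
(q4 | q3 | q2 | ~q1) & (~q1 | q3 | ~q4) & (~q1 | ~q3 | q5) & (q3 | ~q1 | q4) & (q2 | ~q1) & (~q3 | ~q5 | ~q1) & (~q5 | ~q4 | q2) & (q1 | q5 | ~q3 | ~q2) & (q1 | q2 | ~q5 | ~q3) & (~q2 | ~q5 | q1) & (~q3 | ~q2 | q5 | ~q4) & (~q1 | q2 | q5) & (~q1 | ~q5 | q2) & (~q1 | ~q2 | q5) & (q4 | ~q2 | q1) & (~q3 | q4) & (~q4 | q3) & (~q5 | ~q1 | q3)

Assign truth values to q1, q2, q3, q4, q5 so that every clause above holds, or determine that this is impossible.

q1 ↦ 0, q2 ↦ 0, q3 ↦ 1, q4 ↦ 1, q5 ↦ 0

Branch on q2: set q2 = 0.
From the singleton clause (~q1), q1 = 0.
Branch on q5: set q5 = 0.
Branch on q3: set q3 = 1.
From the singleton clause (q4), q4 = 1.
This assignment satisfies each clause.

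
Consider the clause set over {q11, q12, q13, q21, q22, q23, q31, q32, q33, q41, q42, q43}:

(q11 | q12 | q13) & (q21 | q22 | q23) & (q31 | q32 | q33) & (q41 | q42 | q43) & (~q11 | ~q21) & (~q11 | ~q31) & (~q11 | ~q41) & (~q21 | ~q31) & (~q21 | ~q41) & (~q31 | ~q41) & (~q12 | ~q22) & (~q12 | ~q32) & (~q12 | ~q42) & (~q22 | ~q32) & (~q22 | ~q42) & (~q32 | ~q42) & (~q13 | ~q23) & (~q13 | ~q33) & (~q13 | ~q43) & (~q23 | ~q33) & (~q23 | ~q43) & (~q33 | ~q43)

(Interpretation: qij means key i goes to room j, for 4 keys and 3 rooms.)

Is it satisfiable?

Suppose q11 = 0.
Suppose q12 = 1.
The clause (~q22) is unit, so q22 = 0.
The clause (~q32) is unit, so q32 = 0.
The clause (~q42) is unit, so q42 = 0.
Suppose q21 = 1.
The clause (~q31) is unit, so q31 = 0.
The clause (q33) is unit, so q33 = 1.
The clause (~q41) is unit, so q41 = 0.
The clause (q43) is unit, so q43 = 1.
That conflicts with the unit clause (~q43).
Undo q21 and try q21 = 0.
The clause (q23) is unit, so q23 = 1.
The clause (~q13) is unit, so q13 = 0.
The clause (~q33) is unit, so q33 = 0.
The clause (q31) is unit, so q31 = 1.
The clause (~q41) is unit, so q41 = 0.
The clause (q43) is unit, so q43 = 1.
That conflicts with the unit clause (~q43).
Neither q21 = 1 nor q21 = 0 works.
Undo q12 and try q12 = 0.
The clause (q13) is unit, so q13 = 1.
The clause (~q23) is unit, so q23 = 0.
The clause (~q33) is unit, so q33 = 0.
The clause (~q43) is unit, so q43 = 0.
Suppose q21 = 1.
The clause (~q31) is unit, so q31 = 0.
The clause (q32) is unit, so q32 = 1.
The clause (~q41) is unit, so q41 = 0.
The clause (q42) is unit, so q42 = 1.
That conflicts with the unit clause (~q42).
Undo q21 and try q21 = 0.
The clause (q22) is unit, so q22 = 1.
The clause (~q32) is unit, so q32 = 0.
The clause (q31) is unit, so q31 = 1.
The clause (~q41) is unit, so q41 = 0.
The clause (q42) is unit, so q42 = 1.
That conflicts with the unit clause (~q42).
Neither q21 = 1 nor q21 = 0 works.
Neither q12 = 1 nor q12 = 0 works.
Undo q11 and try q11 = 1.
The clause (~q21) is unit, so q21 = 0.
The clause (~q31) is unit, so q31 = 0.
The clause (~q41) is unit, so q41 = 0.
Suppose q22 = 1.
The clause (~q12) is unit, so q12 = 0.
The clause (~q32) is unit, so q32 = 0.
The clause (q33) is unit, so q33 = 1.
The clause (~q42) is unit, so q42 = 0.
The clause (q43) is unit, so q43 = 1.
That conflicts with the unit clause (~q43).
Undo q22 and try q22 = 0.
The clause (q23) is unit, so q23 = 1.
The clause (~q13) is unit, so q13 = 0.
The clause (~q33) is unit, so q33 = 0.
The clause (q32) is unit, so q32 = 1.
The clause (~q12) is unit, so q12 = 0.
The clause (~q42) is unit, so q42 = 0.
The clause (q43) is unit, so q43 = 1.
That conflicts with the unit clause (~q43).
Neither q22 = 1 nor q22 = 0 works.
Neither q11 = 1 nor q11 = 0 works.
No assignment satisfies every clause.

No, unsatisfiable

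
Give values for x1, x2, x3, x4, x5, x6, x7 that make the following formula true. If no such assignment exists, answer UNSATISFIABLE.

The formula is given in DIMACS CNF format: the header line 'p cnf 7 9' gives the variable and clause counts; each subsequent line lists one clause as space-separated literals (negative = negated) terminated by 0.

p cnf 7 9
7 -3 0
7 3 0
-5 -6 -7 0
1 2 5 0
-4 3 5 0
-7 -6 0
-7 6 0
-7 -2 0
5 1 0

UNSATISFIABLE

Try x7 = True.
The clause (¬x6) is unit, so x6 = False.
Now (x6) is unsatisfied and unit — conflict.
Backtrack on x7: now try x7 = False.
The clause (¬x3) is unit, so x3 = False.
Now (x3) is unsatisfied and unit — conflict.
Neither x7 = True nor x7 = False works.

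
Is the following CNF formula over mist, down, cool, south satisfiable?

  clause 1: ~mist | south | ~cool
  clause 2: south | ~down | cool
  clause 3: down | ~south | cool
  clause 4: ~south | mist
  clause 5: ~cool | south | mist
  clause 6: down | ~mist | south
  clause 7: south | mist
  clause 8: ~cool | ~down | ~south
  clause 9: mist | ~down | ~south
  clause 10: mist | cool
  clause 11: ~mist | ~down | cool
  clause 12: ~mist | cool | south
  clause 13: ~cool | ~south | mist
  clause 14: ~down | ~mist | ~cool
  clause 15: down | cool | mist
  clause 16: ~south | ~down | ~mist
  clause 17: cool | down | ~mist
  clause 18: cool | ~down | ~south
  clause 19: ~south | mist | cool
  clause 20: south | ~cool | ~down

Yes

Suppose south = 1.
From the singleton clause (mist), mist = 1.
From the singleton clause (~down), down = 0.
From the singleton clause (cool), cool = 1.
Every clause now holds.
A satisfying assignment: mist: 1; down: 0; cool: 1; south: 1.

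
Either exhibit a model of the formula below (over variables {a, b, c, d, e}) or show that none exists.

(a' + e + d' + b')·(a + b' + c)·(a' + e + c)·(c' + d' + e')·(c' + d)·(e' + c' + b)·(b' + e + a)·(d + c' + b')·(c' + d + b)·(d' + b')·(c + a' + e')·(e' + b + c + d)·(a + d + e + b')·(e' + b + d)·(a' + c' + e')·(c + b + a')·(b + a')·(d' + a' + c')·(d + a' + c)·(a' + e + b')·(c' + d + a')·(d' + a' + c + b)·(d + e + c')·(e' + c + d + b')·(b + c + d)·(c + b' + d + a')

Try c = 0.
Try a = 0.
From the singleton clause (b'), b = 0.
From the singleton clause (d), d = 1.
All clauses hold; e can take either value.

a: 0; b: 0; c: 0; d: 1; e: 1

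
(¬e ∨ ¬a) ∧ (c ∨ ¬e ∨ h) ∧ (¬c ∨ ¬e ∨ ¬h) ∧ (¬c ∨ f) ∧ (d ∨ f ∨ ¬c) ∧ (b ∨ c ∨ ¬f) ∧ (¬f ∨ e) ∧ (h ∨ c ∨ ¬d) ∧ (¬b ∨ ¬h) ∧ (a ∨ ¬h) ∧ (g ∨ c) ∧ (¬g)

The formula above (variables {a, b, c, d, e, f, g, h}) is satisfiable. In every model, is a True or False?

Suppose a = True.
The clause (¬e) is unit, so e = False.
The clause (¬f) is unit, so f = False.
The clause (¬c) is unit, so c = False.
The clause (g) is unit, so g = True.
But (¬g) is also a unit clause — contradiction.
So every satisfying assignment has a = False.

False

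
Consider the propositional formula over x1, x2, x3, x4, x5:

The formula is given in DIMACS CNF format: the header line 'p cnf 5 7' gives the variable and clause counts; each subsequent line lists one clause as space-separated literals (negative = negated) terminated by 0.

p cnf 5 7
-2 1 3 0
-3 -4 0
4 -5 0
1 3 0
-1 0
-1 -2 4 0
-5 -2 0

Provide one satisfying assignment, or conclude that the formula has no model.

x1 ↦ False; x2 ↦ False; x3 ↦ True; x4 ↦ False; x5 ↦ False

The clause (¬x1) is unit, so x1 = False.
The clause (x3) is unit, so x3 = True.
The clause (¬x4) is unit, so x4 = False.
The clause (¬x5) is unit, so x5 = False.
All clauses hold; x2 can take either value.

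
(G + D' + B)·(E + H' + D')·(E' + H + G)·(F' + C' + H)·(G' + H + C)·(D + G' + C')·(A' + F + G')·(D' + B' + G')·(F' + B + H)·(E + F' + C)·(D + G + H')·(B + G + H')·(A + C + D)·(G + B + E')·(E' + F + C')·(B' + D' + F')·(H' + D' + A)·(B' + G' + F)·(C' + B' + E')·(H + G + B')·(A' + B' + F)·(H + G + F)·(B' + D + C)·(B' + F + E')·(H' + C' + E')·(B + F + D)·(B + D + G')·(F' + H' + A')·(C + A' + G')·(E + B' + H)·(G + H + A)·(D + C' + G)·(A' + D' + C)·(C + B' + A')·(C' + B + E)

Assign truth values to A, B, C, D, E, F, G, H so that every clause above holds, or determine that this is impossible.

Try G = 1.
Try H = 1.
Try E = 1.
From the singleton clause (C'), C = 0.
From the singleton clause (A'), A = 0.
From the singleton clause (D), D = 1.
But (D') is also a unit clause — contradiction.
Undo E and try E = 0.
From the singleton clause (D'), D = 0.
From the singleton clause (C'), C = 0.
From the singleton clause (F'), F = 0.
From the singleton clause (A'), A = 0.
But (A) is also a unit clause — contradiction.
Either choice for E ends in contradiction.
Undo H and try H = 0.
From the singleton clause (C), C = 1.
From the singleton clause (F'), F = 0.
From the singleton clause (D), D = 1.
From the singleton clause (A'), A = 0.
From the singleton clause (B'), B = 0.
From the singleton clause (E'), E = 0.
But (E) is also a unit clause — contradiction.
Either choice for H ends in contradiction.
Undo G and try G = 0.
Try D = 0.
From the singleton clause (H'), H = 0.
From the singleton clause (E'), E = 0.
From the singleton clause (B'), B = 0.
From the singleton clause (F'), F = 0.
But (F) is also a unit clause — contradiction.
Undo D and try D = 1.
From the singleton clause (B), B = 1.
From the singleton clause (F'), F = 0.
From the singleton clause (H), H = 1.
From the singleton clause (E), E = 1.
But (E') is also a unit clause — contradiction.
Either choice for D ends in contradiction.
Either choice for G ends in contradiction.

UNSATISFIABLE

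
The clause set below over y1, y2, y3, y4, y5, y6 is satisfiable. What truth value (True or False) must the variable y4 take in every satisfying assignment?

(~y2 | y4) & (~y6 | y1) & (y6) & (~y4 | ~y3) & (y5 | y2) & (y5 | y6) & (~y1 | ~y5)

True

Suppose y4 = 0.
Unit clause (~y2) forces y2 = 0.
Unit clause (y6) forces y6 = 1.
Unit clause (y1) forces y1 = 1.
Unit clause (y5) forces y5 = 1.
That conflicts with the unit clause (~y5).
So every satisfying assignment has y4 = True.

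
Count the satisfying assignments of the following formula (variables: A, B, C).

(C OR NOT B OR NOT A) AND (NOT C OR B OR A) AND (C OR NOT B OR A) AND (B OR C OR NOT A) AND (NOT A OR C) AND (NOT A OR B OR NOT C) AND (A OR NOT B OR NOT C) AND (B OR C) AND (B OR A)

There are 2^3 = 8 truth assignments over (A, B, C).
Check each against the 9 clauses (columns in the order A, B, C):
  F F F  ✗ fails (B OR C)
  F F T  ✗ fails (NOT C OR B OR A)
  F T F  ✗ fails (C OR NOT B OR A)
  F T T  ✗ fails (A OR NOT B OR NOT C)
  T F F  ✗ fails (B OR C OR NOT A)
  T F T  ✗ fails (NOT A OR B OR NOT C)
  T T F  ✗ fails (C OR NOT B OR NOT A)
  T T T  ✓ satisfies all
1 of the 8 rows is a model.

1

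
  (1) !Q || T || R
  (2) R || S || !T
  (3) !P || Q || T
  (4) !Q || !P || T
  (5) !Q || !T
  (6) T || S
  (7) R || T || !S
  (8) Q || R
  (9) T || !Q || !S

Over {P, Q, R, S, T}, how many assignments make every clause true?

5

There are 2^5 = 32 truth assignments over (P, Q, R, S, T).
Split on R. With R = true, the clauses containing R are satisfied and !R drops from the rest; 5 of the 2^4 = 16 assignments to the other variables satisfy what remains.
With R = false, by the same count on the reduced clause set, 0 assignments work.
(One model: P=F, Q=F, R=T, S=F, T=T.)
Total: 5 + 0 = 5.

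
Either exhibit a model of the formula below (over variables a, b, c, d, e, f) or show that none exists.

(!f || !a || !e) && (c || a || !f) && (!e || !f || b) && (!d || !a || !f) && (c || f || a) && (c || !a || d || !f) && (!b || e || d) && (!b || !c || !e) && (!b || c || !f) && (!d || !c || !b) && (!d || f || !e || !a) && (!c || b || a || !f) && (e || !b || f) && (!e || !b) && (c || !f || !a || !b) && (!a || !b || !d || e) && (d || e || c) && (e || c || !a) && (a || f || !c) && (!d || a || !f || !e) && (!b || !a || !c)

Branch on e: set e = true.
The clause (!b) is unit, so b = false.
The clause (!f) is unit, so f = false.
Branch on c: set c = true.
The clause (a) is unit, so a = true.
The clause (!d) is unit, so d = false.
Every clause now holds.

a=true, b=false, c=true, d=false, e=true, f=false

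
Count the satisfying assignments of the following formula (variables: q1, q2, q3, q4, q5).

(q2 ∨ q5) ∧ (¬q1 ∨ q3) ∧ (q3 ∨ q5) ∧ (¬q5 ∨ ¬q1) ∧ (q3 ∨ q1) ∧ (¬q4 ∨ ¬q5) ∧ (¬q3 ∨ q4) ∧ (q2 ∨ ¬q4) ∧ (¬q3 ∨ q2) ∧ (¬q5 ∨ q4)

2

There are 2^5 = 32 truth assignments over (q1, q2, q3, q4, q5).
Split on q3. With q3 = True, the clauses containing q3 are satisfied and ¬q3 drops from the rest; 2 of the 2^4 = 16 assignments to the other variables satisfy what remains.
With q3 = False, by the same count on the reduced clause set, 0 assignments work.
(One model: q1=F, q2=T, q3=T, q4=T, q5=F.)
Total: 2 + 0 = 2.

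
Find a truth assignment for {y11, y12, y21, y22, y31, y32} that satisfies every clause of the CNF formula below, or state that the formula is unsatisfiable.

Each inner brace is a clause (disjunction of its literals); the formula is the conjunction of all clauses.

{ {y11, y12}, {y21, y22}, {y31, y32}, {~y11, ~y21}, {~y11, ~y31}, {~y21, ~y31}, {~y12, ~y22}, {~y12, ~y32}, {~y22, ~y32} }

UNSATISFIABLE

Try y11 = 1.
(~y21) alone gives y21 = 0.
(y22) alone gives y22 = 1.
(~y31) alone gives y31 = 0.
(y32) alone gives y32 = 1.
That conflicts with the unit clause (~y32).
Backtrack on y11: now try y11 = 0.
(y12) alone gives y12 = 1.
(~y22) alone gives y22 = 0.
(y21) alone gives y21 = 1.
(~y31) alone gives y31 = 0.
(y32) alone gives y32 = 1.
That conflicts with the unit clause (~y32).
Both values of y11 lead to a conflict.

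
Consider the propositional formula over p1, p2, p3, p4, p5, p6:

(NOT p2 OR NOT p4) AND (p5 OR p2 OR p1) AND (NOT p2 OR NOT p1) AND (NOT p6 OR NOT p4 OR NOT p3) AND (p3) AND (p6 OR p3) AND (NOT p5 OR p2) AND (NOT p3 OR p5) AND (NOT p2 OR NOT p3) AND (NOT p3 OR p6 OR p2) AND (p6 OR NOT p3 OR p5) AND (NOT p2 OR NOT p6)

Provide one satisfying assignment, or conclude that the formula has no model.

Unit clause (p3) forces p3 = true.
Unit clause (p5) forces p5 = true.
Unit clause (p2) forces p2 = true.
But (NOT p2) is also a unit clause — contradiction.

UNSATISFIABLE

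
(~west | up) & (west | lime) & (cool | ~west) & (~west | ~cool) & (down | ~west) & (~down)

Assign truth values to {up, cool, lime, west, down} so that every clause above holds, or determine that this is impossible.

From the singleton clause (~down), down = 0.
From the singleton clause (~west), west = 0.
From the singleton clause (lime), lime = 1.
All clauses hold; up, cool can take either value.

up ↦ 1, cool ↦ 1, lime ↦ 1, west ↦ 0, down ↦ 0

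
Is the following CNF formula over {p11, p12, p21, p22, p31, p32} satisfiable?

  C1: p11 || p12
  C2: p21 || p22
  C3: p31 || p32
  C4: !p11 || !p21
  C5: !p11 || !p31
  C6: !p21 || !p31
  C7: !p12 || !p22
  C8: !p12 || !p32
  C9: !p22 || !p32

No

Branch on p11: set p11 = true.
(!p21) alone gives p21 = false.
(p22) alone gives p22 = true.
(!p31) alone gives p31 = false.
(p32) alone gives p32 = true.
That conflicts with the unit clause (!p32).
Backtrack on p11: now try p11 = false.
(p12) alone gives p12 = true.
(!p22) alone gives p22 = false.
(p21) alone gives p21 = true.
(!p31) alone gives p31 = false.
(p32) alone gives p32 = true.
That conflicts with the unit clause (!p32).
Neither p11 = true nor p11 = false works.
No assignment satisfies every clause.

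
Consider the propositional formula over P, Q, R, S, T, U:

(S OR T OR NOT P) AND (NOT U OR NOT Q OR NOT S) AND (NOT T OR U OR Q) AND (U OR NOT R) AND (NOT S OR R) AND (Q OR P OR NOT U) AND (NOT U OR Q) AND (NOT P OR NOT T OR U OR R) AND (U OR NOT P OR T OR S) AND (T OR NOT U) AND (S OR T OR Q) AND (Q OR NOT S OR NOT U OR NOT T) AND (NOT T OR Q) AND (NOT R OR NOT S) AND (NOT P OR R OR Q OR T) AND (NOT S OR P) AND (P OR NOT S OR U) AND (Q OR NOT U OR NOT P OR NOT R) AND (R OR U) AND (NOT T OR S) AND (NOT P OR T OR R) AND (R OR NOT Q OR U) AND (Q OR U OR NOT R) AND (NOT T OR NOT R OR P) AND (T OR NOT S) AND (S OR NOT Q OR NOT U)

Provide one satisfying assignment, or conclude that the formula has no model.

UNSATISFIABLE

Branch on U: set U = true.
The clause (Q) is unit, so Q = true.
The clause (NOT S) is unit, so S = false.
That conflicts with the unit clause (S).
That branch fails; take U = false instead.
The clause (NOT R) is unit, so R = false.
That conflicts with the unit clause (R).
Neither U = true nor U = false works.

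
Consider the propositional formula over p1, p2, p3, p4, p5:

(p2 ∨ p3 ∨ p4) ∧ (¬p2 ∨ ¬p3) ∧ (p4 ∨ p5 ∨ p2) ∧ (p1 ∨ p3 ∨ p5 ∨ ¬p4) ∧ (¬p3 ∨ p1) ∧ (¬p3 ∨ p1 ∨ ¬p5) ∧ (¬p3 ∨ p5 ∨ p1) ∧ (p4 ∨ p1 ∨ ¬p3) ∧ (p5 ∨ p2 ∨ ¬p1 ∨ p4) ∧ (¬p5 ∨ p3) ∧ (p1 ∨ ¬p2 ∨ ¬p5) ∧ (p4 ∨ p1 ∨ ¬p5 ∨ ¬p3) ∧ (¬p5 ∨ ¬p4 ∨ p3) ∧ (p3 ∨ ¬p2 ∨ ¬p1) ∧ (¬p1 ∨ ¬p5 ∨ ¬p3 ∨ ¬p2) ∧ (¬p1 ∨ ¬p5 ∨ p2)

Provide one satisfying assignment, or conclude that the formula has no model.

p1: True; p2: False; p3: False; p4: True; p5: False

Suppose p2 = False.
Suppose p3 = False.
From the singleton clause (p4), p4 = True.
From the singleton clause (¬p5), p5 = False.
From the singleton clause (p1), p1 = True.
All clauses are satisfied.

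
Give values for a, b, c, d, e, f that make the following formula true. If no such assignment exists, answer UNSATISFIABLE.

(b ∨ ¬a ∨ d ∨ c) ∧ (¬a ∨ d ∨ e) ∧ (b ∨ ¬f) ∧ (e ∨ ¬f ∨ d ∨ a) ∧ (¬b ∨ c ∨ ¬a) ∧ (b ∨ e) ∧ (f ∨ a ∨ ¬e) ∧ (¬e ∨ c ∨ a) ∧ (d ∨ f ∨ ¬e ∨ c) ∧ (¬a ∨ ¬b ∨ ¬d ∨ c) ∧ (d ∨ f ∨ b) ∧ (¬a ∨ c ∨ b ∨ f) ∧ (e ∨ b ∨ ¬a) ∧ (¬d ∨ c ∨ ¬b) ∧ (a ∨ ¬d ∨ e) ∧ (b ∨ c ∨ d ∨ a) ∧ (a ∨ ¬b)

Suppose b = False.
Unit clause (¬f) forces f = False.
Unit clause (e) forces e = True.
Unit clause (a) forces a = True.
Unit clause (d) forces d = True.
Unit clause (c) forces c = True.
Every clause now holds.

a ↦ True, b ↦ False, c ↦ True, d ↦ True, e ↦ True, f ↦ False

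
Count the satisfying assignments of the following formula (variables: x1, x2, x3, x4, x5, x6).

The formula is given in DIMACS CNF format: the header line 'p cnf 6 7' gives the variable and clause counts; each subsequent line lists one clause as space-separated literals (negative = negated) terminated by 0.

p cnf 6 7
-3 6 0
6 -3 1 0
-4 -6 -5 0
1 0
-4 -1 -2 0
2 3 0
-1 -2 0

3

There are 2^6 = 64 truth assignments over (x1, x2, x3, x4, x5, x6).
Split on x1. With x1 = True, the clauses containing x1 are satisfied and ¬x1 drops from the rest; 3 of the 2^5 = 32 assignments to the other variables satisfy what remains.
With x1 = False, by the same count on the reduced clause set, 0 assignments work.
Total: 3 + 0 = 3.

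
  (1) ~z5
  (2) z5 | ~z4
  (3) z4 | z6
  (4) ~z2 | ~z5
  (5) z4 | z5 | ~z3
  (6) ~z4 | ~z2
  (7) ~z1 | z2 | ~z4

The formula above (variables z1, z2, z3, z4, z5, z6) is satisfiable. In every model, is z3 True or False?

False

Suppose z3 = 1.
Unit clause (~z5) forces z5 = 0.
Unit clause (~z4) forces z4 = 0.
But (z4) is also a unit clause — contradiction.
So every satisfying assignment has z3 = False.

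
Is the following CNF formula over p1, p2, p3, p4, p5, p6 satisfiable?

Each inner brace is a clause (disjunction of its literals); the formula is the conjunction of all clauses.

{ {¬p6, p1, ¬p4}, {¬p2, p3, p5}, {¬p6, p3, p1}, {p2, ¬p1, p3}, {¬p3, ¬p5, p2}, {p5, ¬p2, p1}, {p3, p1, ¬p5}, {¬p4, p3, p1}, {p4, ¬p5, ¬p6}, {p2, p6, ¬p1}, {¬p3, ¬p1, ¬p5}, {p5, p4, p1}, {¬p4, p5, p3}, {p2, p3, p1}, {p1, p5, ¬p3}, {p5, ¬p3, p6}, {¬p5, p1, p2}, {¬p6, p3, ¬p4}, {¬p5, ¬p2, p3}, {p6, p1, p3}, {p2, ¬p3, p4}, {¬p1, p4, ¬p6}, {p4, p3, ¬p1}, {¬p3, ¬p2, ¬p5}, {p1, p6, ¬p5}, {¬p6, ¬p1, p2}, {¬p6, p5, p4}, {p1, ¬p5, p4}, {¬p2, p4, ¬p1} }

Suppose p6 = True.
Suppose p1 = True.
(p4) alone gives p4 = True.
(p3) alone gives p3 = True.
(¬p5) alone gives p5 = False.
(p2) alone gives p2 = True.
All clauses are satisfied.
A satisfying assignment: p1: True; p2: True; p3: True; p4: True; p5: False; p6: True.

Yes, satisfiable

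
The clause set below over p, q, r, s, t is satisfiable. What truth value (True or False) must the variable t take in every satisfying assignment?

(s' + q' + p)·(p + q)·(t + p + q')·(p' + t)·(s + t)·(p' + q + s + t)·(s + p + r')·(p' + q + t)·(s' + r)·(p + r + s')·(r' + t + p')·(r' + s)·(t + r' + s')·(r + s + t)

True

Suppose t = 0.
(p') alone gives p = 0.
(q) alone gives q = 1.
But (q') is also a unit clause — contradiction.
So every satisfying assignment has t = True.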